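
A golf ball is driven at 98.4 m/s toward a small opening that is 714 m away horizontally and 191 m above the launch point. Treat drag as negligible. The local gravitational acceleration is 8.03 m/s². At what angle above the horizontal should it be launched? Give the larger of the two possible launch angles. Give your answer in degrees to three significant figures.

Trajectory: y = x tanθ − g x² (1 + tan²θ)/(2v₀²). With x = 714, y = 191, v₀ = 98.4, g = 8.03:
211.4 tan²θ − 714 tanθ + (402.4) = 0.
tanθ = [714 ± √(714² − 4 × 211.4 × (402.4))] / (2 × 211.4) = (714 ± 411.8) / 422.8, giving tanθ = 0.7149 or 2.663.
θ = 35.56° or 69.42°; the larger is 69.42°.

69.4°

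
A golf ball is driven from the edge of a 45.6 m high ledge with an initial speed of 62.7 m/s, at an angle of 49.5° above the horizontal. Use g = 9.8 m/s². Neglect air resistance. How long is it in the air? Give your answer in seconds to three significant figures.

10.6 s

Components: vₓ = 62.70 cos 49.5° = 40.72 m/s, v_y0 = 62.70 sin 49.5° = 47.68 m/s.
The projectile lands when y = 45.6 + (47.68) t − ½·9.80·t² = 0. Positive root: t = (47.68 + √(47.68² + 2·9.80·45.6)) / 9.80 = (47.68 + 56.28) / 9.80 = 10.61 s.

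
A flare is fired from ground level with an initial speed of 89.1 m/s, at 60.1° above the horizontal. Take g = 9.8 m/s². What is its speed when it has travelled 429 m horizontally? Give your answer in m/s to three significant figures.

vₓ = 89.10 cos 60.1° = 44.42 m/s; v_y0 = 89.10 sin 60.1° = 77.24 m/s.
x = vₓ t ⇒ t = 429/44.42 = 9.659 s.
Vertical velocity there: v_y = v_y0 − g t = 77.24 − 9.80 × 9.659 = −17.42 m/s.
Speed: √(vₓ² + v_y²) = √(44.42² + 17.42²) = 47.71 m/s.

47.7 m/s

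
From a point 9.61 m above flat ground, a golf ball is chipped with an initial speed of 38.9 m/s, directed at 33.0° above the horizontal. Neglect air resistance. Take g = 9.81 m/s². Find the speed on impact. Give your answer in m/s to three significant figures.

41.3 m/s

Horizontal component vₓ = 38.90 cos 33.0° = 32.62 m/s; vertical v_y0 = 38.90 sin 33.0° = 21.19 m/s.
With up positive and y = 0 at the ground: y(t) = 9.61 + (21.19) t − 4.905 t². Setting y = 0 and taking the positive root: t = [21.19 + √(21.19² + 2·9.81·9.61)] / 9.81 = (21.19 + 25.25) / 9.81 = 4.733 s.
Vertical velocity at impact: v_y = v_y0 − g t = 21.19 − 9.81 × 4.733 = −25.25 m/s.
Speed: |v| = √(vₓ² + v_y²) = √(32.62² + 25.25²) = 41.25 m/s.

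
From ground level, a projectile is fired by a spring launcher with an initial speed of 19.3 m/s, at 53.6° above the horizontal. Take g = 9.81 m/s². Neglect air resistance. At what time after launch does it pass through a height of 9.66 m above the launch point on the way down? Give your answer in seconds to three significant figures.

Resolve: vₓ = 19.30 cos 53.6° = 11.45 m/s and v_y0 = 19.30 sin 53.6° = 15.53 m/s.
Require v_y0 t − ½ g t² = 9.66, i.e. 4.905 t² − 15.53 t + 9.66 = 0.
t = [15.53 ± √(15.53² − 2·9.81·9.66)] / 9.81 = (15.53 ± 7.197) / 9.81, so t = 0.8499 s or t = 2.317 s.
The descending-branch root is 2.317 s.

2.32 s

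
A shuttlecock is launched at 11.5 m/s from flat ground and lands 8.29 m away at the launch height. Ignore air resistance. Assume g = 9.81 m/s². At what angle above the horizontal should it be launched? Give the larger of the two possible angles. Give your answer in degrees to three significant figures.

From R = (v₀²/g) sin 2θ: sin 2θ = 9.81 × 8.29 / 132.25 = 0.6149.
2θ = 37.95° or 180° − 37.95° = 142.1°, so θ = 18.97° or 71.03°.
The larger angle is 71.03°.

71.0°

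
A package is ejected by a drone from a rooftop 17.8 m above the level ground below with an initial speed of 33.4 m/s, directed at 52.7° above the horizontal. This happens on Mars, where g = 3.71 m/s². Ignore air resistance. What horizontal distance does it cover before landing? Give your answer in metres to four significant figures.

vₓ = 33.40 cos 52.7° = 20.24 m/s; v_y0 = 33.40 sin 52.7° = 26.57 m/s.
The projectile lands when y = 17.8 + (26.57) t − ½·3.71·t² = 0. Positive root: t = (26.57 + √(26.57² + 2·3.71·17.8)) / 3.71 = (26.57 + 28.95) / 3.71 = 14.96 s.
Horizontal distance: R = vₓ t = 20.24 × 14.96 = 302.9 m.

302.9 m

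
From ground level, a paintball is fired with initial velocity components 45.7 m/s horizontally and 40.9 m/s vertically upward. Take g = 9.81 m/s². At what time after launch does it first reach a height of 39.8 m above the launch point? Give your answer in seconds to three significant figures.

Require v_y0 t − ½ g t² = 39.8, i.e. 4.905 t² − 40.90 t + 39.8 = 0.
Quadratic formula: t = (40.90 ± √891.93) / 9.81 = (40.90 ± 29.87) / 9.81 → t = 1.125 s or 7.214 s.
The first (ascending) time is 1.125 s.

1.12 s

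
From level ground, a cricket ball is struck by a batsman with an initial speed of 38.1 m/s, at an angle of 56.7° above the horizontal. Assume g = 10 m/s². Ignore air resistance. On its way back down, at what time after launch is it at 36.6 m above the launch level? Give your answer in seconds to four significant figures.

vₓ = 38.10 cos 56.7° = 20.92 m/s; v_y0 = 38.10 sin 56.7° = 31.84 m/s.
Height y(t) = 31.84 t − 5.000 t² = 36.6 gives 5.000 t² − 31.84 t + 36.6 = 0.
Quadratic formula: t = (31.84 ± √282.06) / 10.0 = (31.84 ± 16.79) / 10.0 → t = 1.505 s or 4.864 s.
The descending-branch root is 4.864 s.

4.864 s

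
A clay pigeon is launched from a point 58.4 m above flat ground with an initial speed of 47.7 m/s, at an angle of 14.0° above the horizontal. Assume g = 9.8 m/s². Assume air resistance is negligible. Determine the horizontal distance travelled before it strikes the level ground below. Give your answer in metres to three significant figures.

Components: vₓ = 47.70 cos 14.0° = 46.28 m/s, v_y0 = 47.70 sin 14.0° = 11.54 m/s.
With up positive and y = 0 at the ground: y(t) = 58.4 + (11.54) t − 4.900 t². Setting y = 0 and taking the positive root: t = [11.54 + √(11.54² + 2·9.80·58.4)] / 9.80 = (11.54 + 35.75) / 9.80 = 4.825 s.
Horizontal distance: R = vₓ t = 46.28 × 4.825 = 223.3 m.

223 m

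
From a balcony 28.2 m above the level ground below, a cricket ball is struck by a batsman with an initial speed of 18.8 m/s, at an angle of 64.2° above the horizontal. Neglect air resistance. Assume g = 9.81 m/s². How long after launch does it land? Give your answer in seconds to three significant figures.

vₓ = 18.80 cos 64.2° = 8.182 m/s; v_y0 = 18.80 sin 64.2° = 16.93 m/s.
With up positive and y = 0 at the ground: y(t) = 28.2 + (16.93) t − 4.905 t². Setting y = 0 and taking the positive root: t = [16.93 + √(16.93² + 2·9.81·28.2)] / 9.81 = (16.93 + 28.98) / 9.81 = 4.679 s.

4.68 s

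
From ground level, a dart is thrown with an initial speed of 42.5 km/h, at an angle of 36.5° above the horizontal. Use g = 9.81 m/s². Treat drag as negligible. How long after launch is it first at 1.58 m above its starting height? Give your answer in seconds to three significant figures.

Convert: 42.5 km/h = 42.5/3.6 = 11.81 m/s.
Components: vₓ = 11.81 cos 36.5° = 9.490 m/s, v_y0 = 11.81 sin 36.5° = 7.022 m/s.
Set y = v_y0 t − ½ g t² = 1.58: 4.905 t² − 7.022 t + 1.58 = 0.
t = [7.022 ± √(7.022² − 2·9.81·1.58)] / 9.81 = (7.022 ± 4.279) / 9.81, so t = 0.2796 s or t = 1.152 s.
The first (ascending) time is 0.2796 s.

0.280 s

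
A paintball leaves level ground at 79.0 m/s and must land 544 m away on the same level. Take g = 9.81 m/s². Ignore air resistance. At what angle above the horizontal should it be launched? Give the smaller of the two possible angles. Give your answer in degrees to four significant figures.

From R = (v₀²/g) sin 2θ: sin 2θ = 9.81 × 544 / 6241.0 = 0.8551.
2θ = 58.77° or 180° − 58.77° = 121.2°, so θ = 29.39° or 60.61°.
The smaller angle is 29.39°.

29.39°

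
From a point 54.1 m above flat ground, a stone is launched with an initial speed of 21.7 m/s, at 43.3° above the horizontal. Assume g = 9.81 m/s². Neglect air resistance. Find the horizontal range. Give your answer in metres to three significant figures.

Horizontal component vₓ = 21.70 cos 43.3° = 15.79 m/s; vertical v_y0 = 21.70 sin 43.3° = 14.88 m/s.
Vertical motion (up positive, ground at y = 0): 4.905 t² − (14.88) t − 54.1 = 0, so t = (14.88 + √(14.88² + 2·9.81·54.1)) / 9.81 = (14.88 + 35.82) / 9.81 = 5.168 s.
Horizontal distance: R = vₓ t = 15.79 × 5.168 = 81.62 m.

81.6 m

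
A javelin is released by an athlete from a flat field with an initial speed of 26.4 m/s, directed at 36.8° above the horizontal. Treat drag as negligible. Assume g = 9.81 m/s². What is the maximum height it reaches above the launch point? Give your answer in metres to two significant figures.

Components: vₓ = 26.40 cos 36.8° = 21.14 m/s, v_y0 = 26.40 sin 36.8° = 15.81 m/s.
At the apex v_y = 0, so H = v_y0²/(2g) = 15.81²/19.62 = 12.75 m.

13 m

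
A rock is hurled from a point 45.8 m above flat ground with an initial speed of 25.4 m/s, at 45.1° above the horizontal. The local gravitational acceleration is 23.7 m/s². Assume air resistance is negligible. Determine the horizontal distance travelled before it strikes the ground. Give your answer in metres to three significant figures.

Resolve: vₓ = 25.40 cos 45.1° = 17.93 m/s and v_y0 = 25.40 sin 45.1° = 17.99 m/s.
Vertical motion (up positive, ground at y = 0): 11.85 t² − (17.99) t − 45.8 = 0, so t = (17.99 + √(17.99² + 2·23.7·45.8)) / 23.7 = (17.99 + 49.95) / 23.7 = 2.867 s.
Horizontal distance: R = vₓ t = 17.93 × 2.867 = 51.40 m.

51.4 m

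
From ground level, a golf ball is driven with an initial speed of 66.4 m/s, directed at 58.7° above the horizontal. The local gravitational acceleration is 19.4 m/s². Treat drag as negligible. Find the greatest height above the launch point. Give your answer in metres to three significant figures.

Resolve: vₓ = 66.40 cos 58.7° = 34.50 m/s and v_y0 = 66.40 sin 58.7° = 56.74 m/s.
Peak height H = v_y0² / (2g) = 3219.0 / 38.80 = 82.96 m.

83.0 m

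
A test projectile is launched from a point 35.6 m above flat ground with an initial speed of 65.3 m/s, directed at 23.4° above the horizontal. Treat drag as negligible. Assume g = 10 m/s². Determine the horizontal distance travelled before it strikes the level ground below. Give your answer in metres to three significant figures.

Horizontal component vₓ = 65.30 cos 23.4° = 59.93 m/s; vertical v_y0 = 65.30 sin 23.4° = 25.93 m/s.
The projectile lands when y = 35.6 + (25.93) t − ½·10.0·t² = 0. Positive root: t = (25.93 + √(25.93² + 2·10.0·35.6)) / 10.0 = (25.93 + 37.21) / 10.0 = 6.314 s.
Horizontal distance: R = vₓ t = 59.93 × 6.314 = 378.4 m.

378 m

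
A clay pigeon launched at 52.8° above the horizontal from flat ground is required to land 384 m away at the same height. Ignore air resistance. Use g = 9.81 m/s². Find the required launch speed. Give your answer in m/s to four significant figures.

62.54 m/s

From R = (v₀² / g) sin 2θ: v₀ = √(gR / sin 2θ).
v₀ = √(9.81 × 384 / sin 105.6°) = √(3767 / 0.9632) = √3911.1 = 62.54 m/s.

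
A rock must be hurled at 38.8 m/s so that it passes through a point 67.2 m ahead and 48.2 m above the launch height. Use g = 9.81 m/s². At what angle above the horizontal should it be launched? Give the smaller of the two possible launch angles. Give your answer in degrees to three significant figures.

Trajectory: y = x tanθ − g x² (1 + tan²θ)/(2v₀²). With x = 67.2, y = 48.2, v₀ = 38.8, g = 9.81:
14.71 tan²θ − 67.2 tanθ + (62.91) = 0.
tanθ = [67.2 ± √(67.2² − 4 × 14.71 × (62.91))] / (2 × 14.71) = (67.2 ± 28.52) / 29.43, giving tanθ = 1.315 or 3.253.
θ = 52.74° or 72.91°; the smaller is 52.74°.

52.7°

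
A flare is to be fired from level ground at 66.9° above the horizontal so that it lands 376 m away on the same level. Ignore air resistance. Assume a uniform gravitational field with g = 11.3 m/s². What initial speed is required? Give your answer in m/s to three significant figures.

On level ground R = v₀² sin 2θ / g ⇒ v₀ = √(gR / sin 2θ).
v₀ = √(11.3 × 376 / sin 133.8°) = √(4249 / 0.7218) = √5886.7 = 76.72 m/s.

76.7 m/s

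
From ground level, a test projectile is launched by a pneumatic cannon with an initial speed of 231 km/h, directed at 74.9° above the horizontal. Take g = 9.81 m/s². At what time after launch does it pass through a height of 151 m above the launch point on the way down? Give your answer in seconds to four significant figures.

Convert: 231 km/h = 231/3.6 = 64.17 m/s.
Components: vₓ = 64.17 cos 74.9° = 16.72 m/s, v_y0 = 64.17 sin 74.9° = 61.95 m/s.
Height y(t) = 61.95 t − 4.905 t² = 151 gives 4.905 t² − 61.95 t + 151 = 0.
Quadratic formula: t = (61.95 ± √875.33) / 9.81 = (61.95 ± 29.59) / 9.81 → t = 3.299 s or 9.331 s.
The descending-branch root is 9.331 s.

9.331 s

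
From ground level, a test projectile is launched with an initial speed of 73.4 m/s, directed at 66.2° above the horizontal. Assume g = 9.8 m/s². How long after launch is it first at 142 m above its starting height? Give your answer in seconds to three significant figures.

Resolve: vₓ = 73.40 cos 66.2° = 29.62 m/s and v_y0 = 73.40 sin 66.2° = 67.16 m/s.
Height y(t) = 67.16 t − 4.900 t² = 142 gives 4.900 t² − 67.16 t + 142 = 0.
t = [67.16 ± √(67.16² − 2·9.80·142)] / 9.80 = (67.16 ± 41.56) / 9.80, so t = 2.612 s or t = 11.09 s.
The first (ascending) time is 2.612 s.

2.61 s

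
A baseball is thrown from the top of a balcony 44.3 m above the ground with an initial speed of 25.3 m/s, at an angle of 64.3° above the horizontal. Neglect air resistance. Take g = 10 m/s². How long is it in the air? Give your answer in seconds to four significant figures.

Components: vₓ = 25.30 cos 64.3° = 10.97 m/s, v_y0 = 25.30 sin 64.3° = 22.80 m/s.
The projectile lands when y = 44.3 + (22.80) t − ½·10.0·t² = 0. Positive root: t = (22.80 + √(22.80² + 2·10.0·44.3)) / 10.0 = (22.80 + 37.49) / 10.0 = 6.029 s.

6.029 s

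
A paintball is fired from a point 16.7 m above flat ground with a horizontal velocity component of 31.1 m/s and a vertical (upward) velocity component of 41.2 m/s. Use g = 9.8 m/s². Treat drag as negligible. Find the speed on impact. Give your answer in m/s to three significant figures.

With up positive and y = 0 at the ground: y(t) = 16.7 + (41.20) t − 4.900 t². Setting y = 0 and taking the positive root: t = [41.20 + √(41.20² + 2·9.80·16.7)] / 9.80 = (41.20 + 45.00) / 9.80 = 8.796 s.
Vertical velocity at impact: v_y = v_y0 − g t = 41.20 − 9.80 × 8.796 = −45.00 m/s.
Speed: |v| = √(vₓ² + v_y²) = √(31.10² + 45.00²) = 54.70 m/s.

54.7 m/s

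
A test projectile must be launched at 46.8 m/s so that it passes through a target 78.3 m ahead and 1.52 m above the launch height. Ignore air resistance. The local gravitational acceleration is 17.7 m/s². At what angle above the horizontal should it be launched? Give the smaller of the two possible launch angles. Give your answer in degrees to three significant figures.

20.9°

Trajectory: y = x tanθ − g x² (1 + tan²θ)/(2v₀²). With x = 78.3, y = 1.52, v₀ = 46.8, g = 17.7:
24.77 tan²θ − 78.3 tanθ + (26.29) = 0.
tanθ = [78.3 ± √(78.3² − 4 × 24.77 × (26.29))] / (2 × 24.77) = (78.3 ± 59.38) / 49.55, giving tanθ = 0.3820 or 2.779.
θ = 20.90° or 70.21°; the smaller is 20.90°.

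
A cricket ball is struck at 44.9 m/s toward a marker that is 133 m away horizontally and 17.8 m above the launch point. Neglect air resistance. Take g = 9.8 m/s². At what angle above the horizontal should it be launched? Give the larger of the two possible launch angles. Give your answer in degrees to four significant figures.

Trajectory: y = x tanθ − g x² (1 + tan²θ)/(2v₀²). With x = 133, y = 17.8, v₀ = 44.9, g = 9.80:
42.99 tan²θ − 133 tanθ + (60.79) = 0.
tanθ = [133 ± √(133² − 4 × 42.99 × (60.79))] / (2 × 42.99) = (133 ± 85.05) / 85.99, giving tanθ = 0.5576 or 2.536.
θ = 29.14° or 68.48°; the larger is 68.48°.

68.48°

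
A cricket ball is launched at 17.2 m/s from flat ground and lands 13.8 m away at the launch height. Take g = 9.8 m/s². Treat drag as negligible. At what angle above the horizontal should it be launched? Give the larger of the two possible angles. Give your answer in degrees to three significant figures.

76.4°

R = v₀² sin 2θ / g gives sin 2θ = gR/v₀² = 9.80·13.8/17.2² = 0.4571.
2θ = 27.20° or 180° − 27.20° = 152.8°, so θ = 13.60° or 76.40°.
The larger angle is 76.40°.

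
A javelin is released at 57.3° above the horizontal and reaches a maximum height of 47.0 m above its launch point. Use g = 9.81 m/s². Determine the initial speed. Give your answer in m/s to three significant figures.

36.1 m/s

At the peak v_y = 0, so v_y0 = √(2gH) = √(2 × 9.81 × 47.0) = 30.37 m/s.
v_y0 = v₀ sin θ ⇒ v₀ = 30.37 / sin 57.3° = 36.09 m/s.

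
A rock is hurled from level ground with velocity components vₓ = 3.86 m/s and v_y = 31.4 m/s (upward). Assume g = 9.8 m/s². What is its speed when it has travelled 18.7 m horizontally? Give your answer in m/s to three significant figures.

16.5 m/s

Time to reach x = 18.7 m: t = x/vₓ = 18.7/3.860 = 4.845 s.
Vertical velocity there: v_y = v_y0 − g t = 31.40 − 9.80 × 4.845 = −16.08 m/s.
Speed: √(vₓ² + v_y²) = √(3.860² + 16.08²) = 16.53 m/s.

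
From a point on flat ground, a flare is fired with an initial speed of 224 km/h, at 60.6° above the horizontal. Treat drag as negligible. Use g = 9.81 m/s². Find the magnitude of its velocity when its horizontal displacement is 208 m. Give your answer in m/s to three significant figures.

Convert: 224 km/h = 224/3.6 = 62.22 m/s.
vₓ = 62.22 cos 60.6° = 30.55 m/s; v_y0 = 62.22 sin 60.6° = 54.21 m/s.
x = vₓ t ⇒ t = 208/30.55 = 6.810 s.
Vertical velocity there: v_y = v_y0 − g t = 54.21 − 9.81 × 6.810 = −12.59 m/s.
Speed: √(vₓ² + v_y²) = √(30.55² + 12.59²) = 33.04 m/s.

33.0 m/s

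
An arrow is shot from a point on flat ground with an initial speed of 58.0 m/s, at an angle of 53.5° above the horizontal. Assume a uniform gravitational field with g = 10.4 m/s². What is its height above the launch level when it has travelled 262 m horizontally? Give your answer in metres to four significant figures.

Horizontal component vₓ = 58.00 cos 53.5° = 34.50 m/s; vertical v_y0 = 58.00 sin 53.5° = 46.62 m/s.
At x = 262 m, t = x/vₓ = 262/34.50 = 7.594 s.
Height: y = v_y0 t − ½ g t² = 46.62 × 7.594 − 5.200 × 7.594² = 354.1 − 299.9 = 54.17 m.

54.17 m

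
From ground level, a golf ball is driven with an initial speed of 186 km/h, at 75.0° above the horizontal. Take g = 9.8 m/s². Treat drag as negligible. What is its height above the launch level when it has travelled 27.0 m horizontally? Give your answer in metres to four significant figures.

80.79 m

Convert: 186 km/h = 186/3.6 = 51.67 m/s.
Components: vₓ = 51.67 cos 75.0° = 13.37 m/s, v_y0 = 51.67 sin 75.0° = 49.91 m/s.
At x = 27.0 m, t = x/vₓ = 27.0/13.37 = 2.019 s.
Height: y = v_y0 t − ½ g t² = 49.91 × 2.019 − 4.900 × 2.019² = 100.8 − 19.98 = 80.79 m.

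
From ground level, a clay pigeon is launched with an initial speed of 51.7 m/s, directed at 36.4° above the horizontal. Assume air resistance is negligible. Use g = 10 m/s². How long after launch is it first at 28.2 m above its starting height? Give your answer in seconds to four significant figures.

1.126 s

Resolve: vₓ = 51.70 cos 36.4° = 41.61 m/s and v_y0 = 51.70 sin 36.4° = 30.68 m/s.
Height y(t) = 30.68 t − 5.000 t² = 28.2 gives 5.000 t² − 30.68 t + 28.2 = 0.
t = [30.68 ± √(30.68² − 2·10.0·28.2)] / 10.0 = (30.68 ± 19.42) / 10.0, so t = 1.126 s or t = 5.010 s.
The first (ascending) time is 1.126 s.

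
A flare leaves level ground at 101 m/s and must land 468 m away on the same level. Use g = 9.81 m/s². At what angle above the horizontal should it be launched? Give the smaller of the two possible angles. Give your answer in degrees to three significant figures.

13.4°

Level-ground range R = v₀² sin(2θ)/g ⇒ sin(2θ) = gR/v₀² = 9.81 × 468 / 101² = 0.4501.
2θ = 26.75° or 180° − 26.75° = 153.3°, so θ = 13.37° or 76.63°.
The smaller angle is 13.37°.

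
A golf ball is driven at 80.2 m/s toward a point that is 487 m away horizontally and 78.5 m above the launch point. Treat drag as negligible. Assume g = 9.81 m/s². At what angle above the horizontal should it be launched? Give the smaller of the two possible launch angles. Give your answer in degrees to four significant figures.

Trajectory: y = x tanθ − g x² (1 + tan²θ)/(2v₀²). With x = 487, y = 78.5, v₀ = 80.2, g = 9.81:
180.9 tan²θ − 487 tanθ + (259.4) = 0.
tanθ = [487 ± √(487² − 4 × 180.9 × (259.4))] / (2 × 180.9) = (487 ± 222.6) / 361.7, giving tanθ = 0.7311 or 1.962.
θ = 36.17° or 62.99°; the smaller is 36.17°.

36.17°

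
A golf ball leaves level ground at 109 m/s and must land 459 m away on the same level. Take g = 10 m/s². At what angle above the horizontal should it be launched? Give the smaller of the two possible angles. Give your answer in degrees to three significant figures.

11.4°

Level-ground range R = v₀² sin(2θ)/g ⇒ sin(2θ) = gR/v₀² = 10.0 × 459 / 109² = 0.3863.
2θ = 22.73° or 180° − 22.73° = 157.3°, so θ = 11.36° or 78.64°.
The smaller angle is 11.36°.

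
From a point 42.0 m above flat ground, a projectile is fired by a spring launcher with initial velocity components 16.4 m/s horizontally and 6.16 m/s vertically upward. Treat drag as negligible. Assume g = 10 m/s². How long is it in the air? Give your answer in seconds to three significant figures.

Vertical motion (up positive, ground at y = 0): 5.000 t² − (6.160) t − 42.0 = 0, so t = (6.160 + √(6.160² + 2·10.0·42.0)) / 10.0 = (6.160 + 29.63) / 10.0 = 3.579 s.

3.58 s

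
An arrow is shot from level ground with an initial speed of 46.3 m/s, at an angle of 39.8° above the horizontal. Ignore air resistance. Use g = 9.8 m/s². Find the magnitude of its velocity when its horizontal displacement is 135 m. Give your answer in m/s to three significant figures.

36.4 m/s

Horizontal component vₓ = 46.30 cos 39.8° = 35.57 m/s; vertical v_y0 = 46.30 sin 39.8° = 29.64 m/s.
x = vₓ t ⇒ t = 135/35.57 = 3.795 s.
Vertical velocity there: v_y = v_y0 − g t = 29.64 − 9.80 × 3.795 = −7.556 m/s.
Speed: √(vₓ² + v_y²) = √(35.57² + 7.556²) = 36.37 m/s.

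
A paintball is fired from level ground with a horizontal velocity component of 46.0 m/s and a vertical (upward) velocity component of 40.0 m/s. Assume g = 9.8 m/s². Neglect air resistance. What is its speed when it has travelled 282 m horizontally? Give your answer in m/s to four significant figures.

Time to reach x = 282 m: t = x/vₓ = 282/46.00 = 6.130 s.
Vertical velocity there: v_y = v_y0 − g t = 40.00 − 9.80 × 6.130 = −20.08 m/s.
Speed: √(vₓ² + v_y²) = √(46.00² + 20.08²) = 50.19 m/s.

50.19 m/s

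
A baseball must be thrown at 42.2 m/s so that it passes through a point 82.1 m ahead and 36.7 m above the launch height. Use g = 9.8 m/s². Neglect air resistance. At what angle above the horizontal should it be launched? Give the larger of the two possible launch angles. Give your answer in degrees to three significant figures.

74.5°

Trajectory: y = x tanθ − g x² (1 + tan²θ)/(2v₀²). With x = 82.1, y = 36.7, v₀ = 42.2, g = 9.80:
18.55 tan²θ − 82.1 tanθ + (55.25) = 0.
tanθ = [82.1 ± √(82.1² − 4 × 18.55 × (55.25))] / (2 × 18.55) = (82.1 ± 51.40) / 37.09, giving tanθ = 0.8277 or 3.599.
θ = 39.61° or 74.47°; the larger is 74.47°.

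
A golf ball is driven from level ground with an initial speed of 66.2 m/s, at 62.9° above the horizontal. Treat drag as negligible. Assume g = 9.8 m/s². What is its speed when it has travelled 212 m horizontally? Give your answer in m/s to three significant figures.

31.8 m/s

Components: vₓ = 66.20 cos 62.9° = 30.16 m/s, v_y0 = 66.20 sin 62.9° = 58.93 m/s.
Time to reach x = 212 m: t = x/vₓ = 212/30.16 = 7.030 s.
Vertical velocity there: v_y = v_y0 − g t = 58.93 − 9.80 × 7.030 = −9.961 m/s.
Speed: √(vₓ² + v_y²) = √(30.16² + 9.961²) = 31.76 m/s.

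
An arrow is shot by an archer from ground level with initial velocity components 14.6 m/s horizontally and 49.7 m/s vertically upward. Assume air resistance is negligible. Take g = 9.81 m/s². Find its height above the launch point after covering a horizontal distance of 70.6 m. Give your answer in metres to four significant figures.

125.6 m

At x = 70.6 m, t = x/vₓ = 70.6/14.60 = 4.836 s.
Height: y = v_y0 t − ½ g t² = 49.70 × 4.836 − 4.905 × 4.836² = 240.3 − 114.7 = 125.6 m.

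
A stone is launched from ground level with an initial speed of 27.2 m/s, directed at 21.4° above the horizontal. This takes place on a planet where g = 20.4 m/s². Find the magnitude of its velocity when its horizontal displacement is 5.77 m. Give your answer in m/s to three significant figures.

Horizontal component vₓ = 27.20 cos 21.4° = 25.32 m/s; vertical v_y0 = 27.20 sin 21.4° = 9.925 m/s.
Time to reach x = 5.77 m: t = x/vₓ = 5.77/25.32 = 0.2278 s.
Vertical velocity there: v_y = v_y0 − g t = 9.925 − 20.4 × 0.2278 = 5.277 m/s.
Speed: √(vₓ² + v_y²) = √(25.32² + 5.277²) = 25.87 m/s.

25.9 m/s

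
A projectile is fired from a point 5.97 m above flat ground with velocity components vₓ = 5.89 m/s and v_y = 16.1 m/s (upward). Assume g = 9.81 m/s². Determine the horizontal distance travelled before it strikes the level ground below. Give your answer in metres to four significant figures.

21.31 m

Vertical motion (up positive, ground at y = 0): 4.905 t² − (16.10) t − 5.97 = 0, so t = (16.10 + √(16.10² + 2·9.81·5.97)) / 9.81 = (16.10 + 19.40) / 9.81 = 3.619 s.
Horizontal distance: R = vₓ t = 5.890 × 3.619 = 21.31 m.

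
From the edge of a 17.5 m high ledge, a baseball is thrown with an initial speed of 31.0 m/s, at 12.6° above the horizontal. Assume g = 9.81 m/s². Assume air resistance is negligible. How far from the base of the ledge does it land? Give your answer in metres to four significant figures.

Components: vₓ = 31.00 cos 12.6° = 30.25 m/s, v_y0 = 31.00 sin 12.6° = 6.762 m/s.
Vertical motion (up positive, ground at y = 0): 4.905 t² − (6.762) t − 17.5 = 0, so t = (6.762 + √(6.762² + 2·9.81·17.5)) / 9.81 = (6.762 + 19.73) / 9.81 = 2.700 s.
Horizontal distance: R = vₓ t = 30.25 × 2.700 = 81.69 m.

81.69 m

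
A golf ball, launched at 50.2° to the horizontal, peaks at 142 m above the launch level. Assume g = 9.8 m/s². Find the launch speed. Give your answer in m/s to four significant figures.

At the peak v_y = 0, so v_y0 = √(2gH) = √(2 × 9.80 × 142) = 52.76 m/s.
v_y0 = v₀ sin θ ⇒ v₀ = 52.76 / sin 50.2° = 68.67 m/s.

68.67 m/s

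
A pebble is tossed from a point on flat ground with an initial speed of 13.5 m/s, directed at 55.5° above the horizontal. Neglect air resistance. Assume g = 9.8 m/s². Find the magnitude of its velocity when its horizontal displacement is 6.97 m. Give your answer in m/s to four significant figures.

vₓ = 13.50 cos 55.5° = 7.646 m/s; v_y0 = 13.50 sin 55.5° = 11.13 m/s.
x = vₓ t ⇒ t = 6.97/7.646 = 0.9115 s.
Vertical velocity there: v_y = v_y0 − g t = 11.13 − 9.80 × 0.9115 = 2.193 m/s.
Speed: √(vₓ² + v_y²) = √(7.646² + 2.193²) = 7.955 m/s.

7.955 m/s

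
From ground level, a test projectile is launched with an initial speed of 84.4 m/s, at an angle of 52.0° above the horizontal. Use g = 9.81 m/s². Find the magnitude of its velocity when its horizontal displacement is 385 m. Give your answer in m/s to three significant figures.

52.3 m/s

Horizontal component vₓ = 84.40 cos 52.0° = 51.96 m/s; vertical v_y0 = 84.40 sin 52.0° = 66.51 m/s.
At x = 385 m, t = x/vₓ = 385/51.96 = 7.409 s.
Vertical velocity there: v_y = v_y0 − g t = 66.51 − 9.81 × 7.409 = −6.177 m/s.
Speed: √(vₓ² + v_y²) = √(51.96² + 6.177²) = 52.33 m/s.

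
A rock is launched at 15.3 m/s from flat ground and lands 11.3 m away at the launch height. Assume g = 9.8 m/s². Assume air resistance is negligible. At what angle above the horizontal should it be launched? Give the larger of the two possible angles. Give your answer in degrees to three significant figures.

75.9°

From R = (v₀²/g) sin 2θ: sin 2θ = 9.80 × 11.3 / 234.09 = 0.4731.
2θ = 28.23° or 180° − 28.23° = 151.8°, so θ = 14.12° or 75.88°.
The larger angle is 75.88°.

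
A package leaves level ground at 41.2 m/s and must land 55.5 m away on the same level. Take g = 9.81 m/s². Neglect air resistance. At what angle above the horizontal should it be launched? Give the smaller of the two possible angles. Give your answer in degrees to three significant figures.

R = v₀² sin 2θ / g gives sin 2θ = gR/v₀² = 9.81·55.5/41.2² = 0.3208.
2θ = 18.71° or 180° − 18.71° = 161.3°, so θ = 9.354° or 80.65°.
The smaller angle is 9.354°.

9.35°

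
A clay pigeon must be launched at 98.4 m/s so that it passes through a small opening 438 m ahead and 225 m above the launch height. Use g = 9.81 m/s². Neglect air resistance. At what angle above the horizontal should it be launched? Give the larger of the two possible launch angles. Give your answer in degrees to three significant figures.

Trajectory: y = x tanθ − g x² (1 + tan²θ)/(2v₀²). With x = 438, y = 225, v₀ = 98.4, g = 9.81:
97.18 tan²θ − 438 tanθ + (322.2) = 0.
tanθ = [438 ± √(438² − 4 × 97.18 × (322.2))] / (2 × 97.18) = (438 ± 258.1) / 194.4, giving tanθ = 0.9257 or 3.581.
θ = 42.79° or 74.40°; the larger is 74.40°.

74.4°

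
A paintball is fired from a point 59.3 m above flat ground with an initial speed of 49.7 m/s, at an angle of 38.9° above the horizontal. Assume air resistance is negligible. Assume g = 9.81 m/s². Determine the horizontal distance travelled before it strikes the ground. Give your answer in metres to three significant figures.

Resolve: vₓ = 49.70 cos 38.9° = 38.68 m/s and v_y0 = 49.70 sin 38.9° = 31.21 m/s.
With up positive and y = 0 at the ground: y(t) = 59.3 + (31.21) t − 4.905 t². Setting y = 0 and taking the positive root: t = [31.21 + √(31.21² + 2·9.81·59.3)] / 9.81 = (31.21 + 46.23) / 9.81 = 7.894 s.
Horizontal distance: R = vₓ t = 38.68 × 7.894 = 305.3 m.

305 m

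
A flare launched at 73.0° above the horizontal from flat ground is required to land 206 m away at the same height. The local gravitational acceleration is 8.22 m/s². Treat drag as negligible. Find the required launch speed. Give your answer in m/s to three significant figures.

55.0 m/s

Level-ground range: R = v₀² sin(2θ)/g, so v₀ = √(gR / sin 2θ).
v₀ = √(8.22 × 206 / sin 146.0°) = √(1693 / 0.5592) = √3028.2 = 55.03 m/s.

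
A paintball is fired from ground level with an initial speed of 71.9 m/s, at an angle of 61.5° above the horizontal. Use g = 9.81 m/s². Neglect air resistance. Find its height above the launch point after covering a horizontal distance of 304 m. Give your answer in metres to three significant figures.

175 m

Components: vₓ = 71.90 cos 61.5° = 34.31 m/s, v_y0 = 71.90 sin 61.5° = 63.19 m/s.
x = vₓ t ⇒ t = 304/34.31 = 8.861 s.
Height: y = v_y0 t − ½ g t² = 63.19 × 8.861 − 4.905 × 8.861² = 559.9 − 385.1 = 174.8 m.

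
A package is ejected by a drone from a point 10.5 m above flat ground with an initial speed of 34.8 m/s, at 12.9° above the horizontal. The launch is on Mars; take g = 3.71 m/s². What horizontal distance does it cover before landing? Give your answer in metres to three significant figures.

Resolve: vₓ = 34.80 cos 12.9° = 33.92 m/s and v_y0 = 34.80 sin 12.9° = 7.769 m/s.
Vertical motion (up positive, ground at y = 0): 1.855 t² − (7.769) t − 10.5 = 0, so t = (7.769 + √(7.769² + 2·3.71·10.5)) / 3.71 = (7.769 + 11.76) / 3.71 = 5.264 s.
Horizontal distance: R = vₓ t = 33.92 × 5.264 = 178.5 m.

179 m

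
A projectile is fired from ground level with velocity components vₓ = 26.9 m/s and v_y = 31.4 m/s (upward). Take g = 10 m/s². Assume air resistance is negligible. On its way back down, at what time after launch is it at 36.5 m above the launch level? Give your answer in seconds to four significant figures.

Set y = v_y0 t − ½ g t² = 36.5: 5.000 t² − 31.40 t + 36.5 = 0.
t = [31.40 ± √(31.40² − 2·10.0·36.5)] / 10.0 = (31.40 ± 16.00) / 10.0, so t = 1.540 s or t = 4.740 s.
The descending-branch root is 4.740 s.

4.740 s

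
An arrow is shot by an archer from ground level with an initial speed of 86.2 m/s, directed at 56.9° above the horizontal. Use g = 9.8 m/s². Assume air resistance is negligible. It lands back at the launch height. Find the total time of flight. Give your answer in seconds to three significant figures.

Components: vₓ = 86.20 cos 56.9° = 47.07 m/s, v_y0 = 86.20 sin 56.9° = 72.21 m/s.
Time of flight on level ground: T = 2 v_y0 / g = 2 × 72.21 / 9.80 = 14.74 s.

14.7 s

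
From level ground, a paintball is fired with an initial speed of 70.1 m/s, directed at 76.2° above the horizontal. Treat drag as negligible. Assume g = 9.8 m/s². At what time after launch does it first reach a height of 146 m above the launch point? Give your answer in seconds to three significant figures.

2.65 s

Components: vₓ = 70.10 cos 76.2° = 16.72 m/s, v_y0 = 70.10 sin 76.2° = 68.08 m/s.
Set y = v_y0 t − ½ g t² = 146: 4.900 t² − 68.08 t + 146 = 0.
t = [68.08 ± √(68.08² − 2·9.80·146)] / 9.80 = (68.08 ± 42.10) / 9.80, so t = 2.650 s or t = 11.24 s.
The first (ascending) time is 2.650 s.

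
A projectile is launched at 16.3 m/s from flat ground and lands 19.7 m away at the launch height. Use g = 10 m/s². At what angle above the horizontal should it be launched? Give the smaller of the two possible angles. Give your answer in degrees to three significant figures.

23.9°

From R = (v₀²/g) sin 2θ: sin 2θ = 10.0 × 19.7 / 265.69 = 0.7415.
2θ = 47.86° or 180° − 47.86° = 132.1°, so θ = 23.93° or 66.07°.
The smaller angle is 23.93°.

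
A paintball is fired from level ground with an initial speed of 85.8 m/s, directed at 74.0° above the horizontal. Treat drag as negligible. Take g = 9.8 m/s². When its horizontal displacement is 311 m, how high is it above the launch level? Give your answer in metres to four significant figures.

237.2 m

Components: vₓ = 85.80 cos 74.0° = 23.65 m/s, v_y0 = 85.80 sin 74.0° = 82.48 m/s.
At x = 311 m, t = x/vₓ = 311/23.65 = 13.15 s.
Height: y = v_y0 t − ½ g t² = 82.48 × 13.15 − 4.900 × 13.15² = 1085 − 847.4 = 237.2 m.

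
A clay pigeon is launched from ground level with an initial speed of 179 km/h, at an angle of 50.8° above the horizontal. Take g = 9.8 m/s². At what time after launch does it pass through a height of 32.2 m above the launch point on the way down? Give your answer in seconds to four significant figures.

Convert: 179 km/h = 179/3.6 = 49.72 m/s.
vₓ = 49.72 cos 50.8° = 31.43 m/s; v_y0 = 49.72 sin 50.8° = 38.53 m/s.
Set y = v_y0 t − ½ g t² = 32.2: 4.900 t² − 38.53 t + 32.2 = 0.
Quadratic formula: t = (38.53 ± √853.59) / 9.80 = (38.53 ± 29.22) / 9.80 → t = 0.9506 s or 6.913 s.
The descending-branch root is 6.913 s.

6.913 s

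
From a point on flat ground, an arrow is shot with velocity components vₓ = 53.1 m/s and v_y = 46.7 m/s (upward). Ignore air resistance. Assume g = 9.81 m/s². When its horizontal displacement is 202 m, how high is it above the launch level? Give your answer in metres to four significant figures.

At x = 202 m, t = x/vₓ = 202/53.10 = 3.804 s.
Height: y = v_y0 t − ½ g t² = 46.70 × 3.804 − 4.905 × 3.804² = 177.7 − 70.98 = 106.7 m.

106.7 m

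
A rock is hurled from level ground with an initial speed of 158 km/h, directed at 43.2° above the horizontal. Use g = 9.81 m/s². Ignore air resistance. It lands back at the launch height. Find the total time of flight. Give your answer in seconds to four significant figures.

Convert: 158 km/h = 158/3.6 = 43.89 m/s.
Resolve: vₓ = 43.89 cos 43.2° = 31.99 m/s and v_y0 = 43.89 sin 43.2° = 30.04 m/s.
Time of flight on level ground: T = 2 v_y0 / g = 2 × 30.04 / 9.81 = 6.125 s.

6.125 s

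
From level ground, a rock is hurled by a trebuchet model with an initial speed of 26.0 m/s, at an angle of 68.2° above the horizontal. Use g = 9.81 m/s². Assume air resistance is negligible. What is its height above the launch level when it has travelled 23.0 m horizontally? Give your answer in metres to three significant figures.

Resolve: vₓ = 26.00 cos 68.2° = 9.656 m/s and v_y0 = 26.00 sin 68.2° = 24.14 m/s.
Time to reach x = 23.0 m: t = x/vₓ = 23.0/9.656 = 2.382 s.
Height: y = v_y0 t − ½ g t² = 24.14 × 2.382 − 4.905 × 2.382² = 57.50 − 27.83 = 29.67 m.

29.7 m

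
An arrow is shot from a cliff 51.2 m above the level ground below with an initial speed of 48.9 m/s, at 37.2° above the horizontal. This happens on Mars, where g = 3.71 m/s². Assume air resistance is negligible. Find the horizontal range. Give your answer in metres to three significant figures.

vₓ = 48.90 cos 37.2° = 38.95 m/s; v_y0 = 48.90 sin 37.2° = 29.56 m/s.
Vertical motion (up positive, ground at y = 0): 1.855 t² − (29.56) t − 51.2 = 0, so t = (29.56 + √(29.56² + 2·3.71·51.2)) / 3.71 = (29.56 + 35.41) / 3.71 = 17.51 s.
Horizontal distance: R = vₓ t = 38.95 × 17.51 = 682.2 m.

682 m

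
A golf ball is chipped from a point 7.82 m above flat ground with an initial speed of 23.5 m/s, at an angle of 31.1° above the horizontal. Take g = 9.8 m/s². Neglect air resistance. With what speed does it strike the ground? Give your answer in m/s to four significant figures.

26.56 m/s

Horizontal component vₓ = 23.50 cos 31.1° = 20.12 m/s; vertical v_y0 = 23.50 sin 31.1° = 12.14 m/s.
Vertical motion (up positive, ground at y = 0): 4.900 t² − (12.14) t − 7.82 = 0, so t = (12.14 + √(12.14² + 2·9.80·7.82)) / 9.80 = (12.14 + 17.34) / 9.80 = 3.008 s.
Vertical velocity at impact: v_y = v_y0 − g t = 12.14 − 9.80 × 3.008 = −17.34 m/s.
Speed: |v| = √(vₓ² + v_y²) = √(20.12² + 17.34²) = 26.56 m/s.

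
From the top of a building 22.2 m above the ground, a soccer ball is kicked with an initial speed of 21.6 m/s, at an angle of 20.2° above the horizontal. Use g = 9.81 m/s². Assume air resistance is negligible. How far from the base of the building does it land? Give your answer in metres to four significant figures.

Components: vₓ = 21.60 cos 20.2° = 20.27 m/s, v_y0 = 21.60 sin 20.2° = 7.458 m/s.
The projectile lands when y = 22.2 + (7.458) t − ½·9.81·t² = 0. Positive root: t = (7.458 + √(7.458² + 2·9.81·22.2)) / 9.81 = (7.458 + 22.16) / 9.81 = 3.020 s.
Horizontal distance: R = vₓ t = 20.27 × 3.020 = 61.21 m.

61.21 m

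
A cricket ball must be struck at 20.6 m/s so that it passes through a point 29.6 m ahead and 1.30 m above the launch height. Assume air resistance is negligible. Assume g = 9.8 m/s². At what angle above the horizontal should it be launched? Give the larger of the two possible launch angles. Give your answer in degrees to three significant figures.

Trajectory: y = x tanθ − g x² (1 + tan²θ)/(2v₀²). With x = 29.6, y = 1.30, v₀ = 20.6, g = 9.80:
10.12 tan²θ − 29.6 tanθ + (11.42) = 0.
tanθ = [29.6 ± √(29.6² − 4 × 10.12 × (11.42))] / (2 × 10.12) = (29.6 ± 20.35) / 20.23, giving tanθ = 0.4571 or 2.469.
θ = 24.57° or 67.95°; the larger is 67.95°.

67.9°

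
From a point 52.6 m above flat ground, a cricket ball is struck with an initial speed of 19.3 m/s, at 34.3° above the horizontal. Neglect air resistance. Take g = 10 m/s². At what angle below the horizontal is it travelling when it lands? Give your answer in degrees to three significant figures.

Resolve: vₓ = 19.30 cos 34.3° = 15.94 m/s and v_y0 = 19.30 sin 34.3° = 10.88 m/s.
Vertical motion (up positive, ground at y = 0): 5.000 t² − (10.88) t − 52.6 = 0, so t = (10.88 + √(10.88² + 2·10.0·52.6)) / 10.0 = (10.88 + 34.21) / 10.0 = 4.509 s.
At impact: v_y = v_y0 − g t = −34.21 m/s; vₓ = 15.94 m/s.
Angle below horizontal: arctan(|v_y|/vₓ) = arctan(34.21/15.94) = 65.01°.

65.0°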